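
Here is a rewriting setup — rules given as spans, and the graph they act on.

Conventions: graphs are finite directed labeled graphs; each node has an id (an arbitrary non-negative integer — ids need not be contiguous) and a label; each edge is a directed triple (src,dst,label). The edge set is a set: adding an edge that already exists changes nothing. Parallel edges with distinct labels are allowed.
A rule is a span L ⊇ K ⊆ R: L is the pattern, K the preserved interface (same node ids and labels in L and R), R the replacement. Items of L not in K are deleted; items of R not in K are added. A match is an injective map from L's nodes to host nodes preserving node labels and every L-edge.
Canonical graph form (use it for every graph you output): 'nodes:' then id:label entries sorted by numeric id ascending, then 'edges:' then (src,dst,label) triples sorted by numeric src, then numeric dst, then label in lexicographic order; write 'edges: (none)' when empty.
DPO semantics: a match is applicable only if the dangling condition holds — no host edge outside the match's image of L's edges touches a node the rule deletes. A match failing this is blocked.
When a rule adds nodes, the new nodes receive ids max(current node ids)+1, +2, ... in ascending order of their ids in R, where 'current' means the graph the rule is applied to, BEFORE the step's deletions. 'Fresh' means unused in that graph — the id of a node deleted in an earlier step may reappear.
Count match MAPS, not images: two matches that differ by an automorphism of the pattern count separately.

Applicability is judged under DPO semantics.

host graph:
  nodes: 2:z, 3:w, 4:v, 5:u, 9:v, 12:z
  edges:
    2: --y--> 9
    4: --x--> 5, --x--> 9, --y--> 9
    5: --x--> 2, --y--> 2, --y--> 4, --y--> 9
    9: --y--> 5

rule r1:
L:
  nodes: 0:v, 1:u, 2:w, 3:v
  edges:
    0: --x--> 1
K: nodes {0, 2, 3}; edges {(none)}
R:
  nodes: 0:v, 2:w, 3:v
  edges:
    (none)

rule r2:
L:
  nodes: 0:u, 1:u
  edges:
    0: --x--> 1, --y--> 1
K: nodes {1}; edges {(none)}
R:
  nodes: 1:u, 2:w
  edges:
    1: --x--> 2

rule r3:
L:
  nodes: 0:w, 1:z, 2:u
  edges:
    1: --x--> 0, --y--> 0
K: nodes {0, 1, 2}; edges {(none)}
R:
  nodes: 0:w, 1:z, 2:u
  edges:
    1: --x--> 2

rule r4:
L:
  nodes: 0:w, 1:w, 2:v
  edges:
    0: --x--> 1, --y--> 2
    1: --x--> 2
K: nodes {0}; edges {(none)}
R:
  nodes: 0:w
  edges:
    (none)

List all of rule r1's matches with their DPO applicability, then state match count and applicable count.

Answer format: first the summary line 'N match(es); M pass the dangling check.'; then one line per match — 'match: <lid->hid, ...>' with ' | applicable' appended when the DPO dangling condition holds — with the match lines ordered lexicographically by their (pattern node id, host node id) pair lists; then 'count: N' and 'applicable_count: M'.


1 match(es); 0 pass the dangling check.
match: 0->4, 1->5, 2->3, 3->9
count: 1
applicable_count: 0


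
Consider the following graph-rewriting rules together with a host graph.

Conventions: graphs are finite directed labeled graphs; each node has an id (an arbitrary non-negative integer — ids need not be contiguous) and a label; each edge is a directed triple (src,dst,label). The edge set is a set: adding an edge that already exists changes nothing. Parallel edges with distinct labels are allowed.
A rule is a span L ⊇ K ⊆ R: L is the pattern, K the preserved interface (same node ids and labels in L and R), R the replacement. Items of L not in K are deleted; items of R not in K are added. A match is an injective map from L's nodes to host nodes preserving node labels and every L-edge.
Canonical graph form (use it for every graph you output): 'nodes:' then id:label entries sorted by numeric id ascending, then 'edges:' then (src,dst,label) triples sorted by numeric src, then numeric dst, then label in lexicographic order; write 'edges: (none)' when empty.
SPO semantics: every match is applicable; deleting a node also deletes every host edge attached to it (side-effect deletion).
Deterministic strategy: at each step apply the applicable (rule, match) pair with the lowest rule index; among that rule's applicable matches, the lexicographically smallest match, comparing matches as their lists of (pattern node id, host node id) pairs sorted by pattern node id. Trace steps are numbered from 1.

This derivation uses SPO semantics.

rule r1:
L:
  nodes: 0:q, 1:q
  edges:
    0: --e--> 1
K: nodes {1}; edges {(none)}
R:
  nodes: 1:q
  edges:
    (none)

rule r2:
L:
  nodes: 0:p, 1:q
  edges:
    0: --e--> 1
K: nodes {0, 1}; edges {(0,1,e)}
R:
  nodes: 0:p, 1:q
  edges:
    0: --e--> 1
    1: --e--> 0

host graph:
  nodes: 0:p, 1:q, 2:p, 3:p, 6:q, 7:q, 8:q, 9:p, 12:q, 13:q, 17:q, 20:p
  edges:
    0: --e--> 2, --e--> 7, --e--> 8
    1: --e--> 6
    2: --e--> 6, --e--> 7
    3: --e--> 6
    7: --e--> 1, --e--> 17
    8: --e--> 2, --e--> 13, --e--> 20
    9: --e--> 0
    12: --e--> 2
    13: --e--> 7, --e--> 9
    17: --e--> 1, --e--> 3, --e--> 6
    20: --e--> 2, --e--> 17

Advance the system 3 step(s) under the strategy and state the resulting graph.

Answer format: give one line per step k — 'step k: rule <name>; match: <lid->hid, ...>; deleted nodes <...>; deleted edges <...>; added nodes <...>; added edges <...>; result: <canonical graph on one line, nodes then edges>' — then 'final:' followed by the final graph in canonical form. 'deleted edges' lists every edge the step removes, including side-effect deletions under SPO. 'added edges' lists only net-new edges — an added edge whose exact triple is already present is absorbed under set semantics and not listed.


step 1: rule r1; match: 0->1, 1->6; deleted nodes 1; deleted edges (1,6,e); (7,1,e); (17,1,e); added nodes (none); added edges (none); result: nodes: 0:p, 2:p, 3:p, 6:q, 7:q, 8:q, 9:p, 12:q, 13:q, 17:q, 20:p edges: (0,2,e); (0,7,e); (0,8,e); (2,6,e); (2,7,e); (3,6,e); (7,17,e); (8,2,e); (8,13,e); (8,20,e); (9,0,e); (12,2,e); (13,7,e); (13,9,e); (17,3,e); (17,6,e); (20,2,e); (20,17,e)
step 2: rule r1; match: 0->7, 1->17; deleted nodes 7; deleted edges (0,7,e); (2,7,e); (7,17,e); (13,7,e); added nodes (none); added edges (none); result: nodes: 0:p, 2:p, 3:p, 6:q, 8:q, 9:p, 12:q, 13:q, 17:q, 20:p edges: (0,2,e); (0,8,e); (2,6,e); (3,6,e); (8,2,e); (8,13,e); (8,20,e); (9,0,e); (12,2,e); (13,9,e); (17,3,e); (17,6,e); (20,2,e); (20,17,e)
step 3: rule r1; match: 0->8, 1->13; deleted nodes 8; deleted edges (0,8,e); (8,2,e); (8,13,e); (8,20,e); added nodes (none); added edges (none); result: nodes: 0:p, 2:p, 3:p, 6:q, 9:p, 12:q, 13:q, 17:q, 20:p edges: (0,2,e); (2,6,e); (3,6,e); (9,0,e); (12,2,e); (13,9,e); (17,3,e); (17,6,e); (20,2,e); (20,17,e)
final:
nodes: 0:p, 2:p, 3:p, 6:q, 9:p, 12:q, 13:q, 17:q, 20:p
edges: (0,2,e); (2,6,e); (3,6,e); (9,0,e); (12,2,e); (13,9,e); (17,3,e); (17,6,e); (20,2,e); (20,17,e)


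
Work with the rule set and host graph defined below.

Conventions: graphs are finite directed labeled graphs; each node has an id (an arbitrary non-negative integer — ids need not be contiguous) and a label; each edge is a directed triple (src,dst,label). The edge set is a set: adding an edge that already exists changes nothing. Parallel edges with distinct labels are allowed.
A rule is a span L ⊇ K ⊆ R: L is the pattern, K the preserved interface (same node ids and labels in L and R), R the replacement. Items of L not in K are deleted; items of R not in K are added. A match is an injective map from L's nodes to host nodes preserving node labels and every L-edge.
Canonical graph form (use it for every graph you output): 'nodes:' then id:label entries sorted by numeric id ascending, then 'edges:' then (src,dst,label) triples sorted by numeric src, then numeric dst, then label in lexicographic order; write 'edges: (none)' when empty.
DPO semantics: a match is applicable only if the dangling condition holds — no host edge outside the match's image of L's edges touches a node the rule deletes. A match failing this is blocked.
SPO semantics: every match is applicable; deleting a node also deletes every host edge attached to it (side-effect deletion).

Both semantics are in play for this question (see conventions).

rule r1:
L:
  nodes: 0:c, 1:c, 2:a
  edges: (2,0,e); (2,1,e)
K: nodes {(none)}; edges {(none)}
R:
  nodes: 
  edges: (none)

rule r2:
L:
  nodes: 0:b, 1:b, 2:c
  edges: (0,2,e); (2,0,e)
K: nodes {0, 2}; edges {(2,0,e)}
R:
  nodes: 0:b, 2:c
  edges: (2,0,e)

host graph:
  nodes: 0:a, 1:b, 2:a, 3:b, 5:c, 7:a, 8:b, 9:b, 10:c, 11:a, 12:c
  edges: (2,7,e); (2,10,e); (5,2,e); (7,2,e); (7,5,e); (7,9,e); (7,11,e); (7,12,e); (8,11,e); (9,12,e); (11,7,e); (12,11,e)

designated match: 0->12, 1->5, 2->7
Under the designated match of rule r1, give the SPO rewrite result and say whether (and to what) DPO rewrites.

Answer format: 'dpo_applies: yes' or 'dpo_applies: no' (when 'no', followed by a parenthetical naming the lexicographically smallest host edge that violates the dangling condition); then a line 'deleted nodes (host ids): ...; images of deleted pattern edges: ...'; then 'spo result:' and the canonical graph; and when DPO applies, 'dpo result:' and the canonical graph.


dpo_applies: no
(the rule deletes node 7, which keeps host edge (2,7,e) outside the match image — the dangling condition fails, DPO blocks; SPO proceeds and side-deletes such edges)
deleted nodes (host ids): 5, 7, 12; images of deleted pattern edges: (7,5,e); (7,12,e)
spo result:
nodes: 0:a, 1:b, 2:a, 3:b, 8:b, 9:b, 10:c, 11:a
edges: (2,10,e); (8,11,e)


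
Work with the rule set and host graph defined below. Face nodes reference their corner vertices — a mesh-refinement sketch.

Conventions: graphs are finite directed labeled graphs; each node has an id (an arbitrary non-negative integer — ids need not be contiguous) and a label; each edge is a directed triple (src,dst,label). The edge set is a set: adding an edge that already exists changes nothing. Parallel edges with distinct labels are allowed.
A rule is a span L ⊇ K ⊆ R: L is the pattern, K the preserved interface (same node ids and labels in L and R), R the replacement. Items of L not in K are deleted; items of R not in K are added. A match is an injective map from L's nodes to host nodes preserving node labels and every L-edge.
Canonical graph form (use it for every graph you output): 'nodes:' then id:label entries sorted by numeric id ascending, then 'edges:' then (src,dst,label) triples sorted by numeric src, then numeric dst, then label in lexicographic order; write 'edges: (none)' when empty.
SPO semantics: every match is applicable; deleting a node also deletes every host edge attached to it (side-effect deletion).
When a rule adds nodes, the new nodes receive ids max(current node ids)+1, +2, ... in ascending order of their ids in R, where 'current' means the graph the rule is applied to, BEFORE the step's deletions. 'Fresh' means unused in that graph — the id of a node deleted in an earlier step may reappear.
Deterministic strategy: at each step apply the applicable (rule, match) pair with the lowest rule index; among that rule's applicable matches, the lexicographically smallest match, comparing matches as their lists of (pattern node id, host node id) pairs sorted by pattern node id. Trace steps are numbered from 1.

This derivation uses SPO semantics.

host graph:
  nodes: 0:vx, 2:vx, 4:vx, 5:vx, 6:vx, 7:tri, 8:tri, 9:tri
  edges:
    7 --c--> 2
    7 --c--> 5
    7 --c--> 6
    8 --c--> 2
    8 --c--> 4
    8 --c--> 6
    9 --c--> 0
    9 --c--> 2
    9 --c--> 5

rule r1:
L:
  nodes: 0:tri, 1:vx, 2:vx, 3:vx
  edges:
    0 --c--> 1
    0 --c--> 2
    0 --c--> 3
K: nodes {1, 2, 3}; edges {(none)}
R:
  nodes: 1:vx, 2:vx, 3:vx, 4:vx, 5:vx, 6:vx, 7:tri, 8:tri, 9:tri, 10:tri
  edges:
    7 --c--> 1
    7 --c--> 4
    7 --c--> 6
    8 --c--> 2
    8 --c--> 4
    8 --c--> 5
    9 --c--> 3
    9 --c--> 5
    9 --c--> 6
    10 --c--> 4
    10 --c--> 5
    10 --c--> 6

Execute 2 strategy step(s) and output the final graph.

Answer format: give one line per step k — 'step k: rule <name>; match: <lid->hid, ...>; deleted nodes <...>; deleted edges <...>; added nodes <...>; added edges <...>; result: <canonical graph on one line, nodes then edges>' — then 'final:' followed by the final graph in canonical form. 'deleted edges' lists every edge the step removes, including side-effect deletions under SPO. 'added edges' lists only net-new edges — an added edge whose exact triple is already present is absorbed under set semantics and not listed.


step 1: rule r1; match: 0->7, 1->2, 2->5, 3->6; deleted nodes 7; deleted edges (7,2,c); (7,5,c); (7,6,c); added nodes 10, 11, 12, 13, 14, 15, 16; added edges (13,2,c); (13,10,c); (13,12,c); (14,5,c); (14,10,c); (14,11,c); (15,6,c); (15,11,c); (15,12,c); (16,10,c); (16,11,c); (16,12,c); result: nodes: 0:vx, 2:vx, 4:vx, 5:vx, 6:vx, 8:tri, 9:tri, 10:vx, 11:vx, 12:vx, 13:tri, 14:tri, 15:tri, 16:tri edges: (8,2,c); (8,4,c); (8,6,c); (9,0,c); (9,2,c); (9,5,c); (13,2,c); (13,10,c); (13,12,c); (14,5,c); (14,10,c); (14,11,c); (15,6,c); (15,11,c); (15,12,c); (16,10,c); (16,11,c); (16,12,c)
step 2: rule r1; match: 0->8, 1->2, 2->4, 3->6; deleted nodes 8; deleted edges (8,2,c); (8,4,c); (8,6,c); added nodes 17, 18, 19, 20, 21, 22, 23; added edges (20,2,c); (20,17,c); (20,19,c); (21,4,c); (21,17,c); (21,18,c); (22,6,c); (22,18,c); (22,19,c); (23,17,c); (23,18,c); (23,19,c); result: nodes: 0:vx, 2:vx, 4:vx, 5:vx, 6:vx, 9:tri, 10:vx, 11:vx, 12:vx, 13:tri, 14:tri, 15:tri, 16:tri, 17:vx, 18:vx, 19:vx, 20:tri, 21:tri, 22:tri, 23:tri edges: (9,0,c); (9,2,c); (9,5,c); (13,2,c); (13,10,c); (13,12,c); (14,5,c); (14,10,c); (14,11,c); (15,6,c); (15,11,c); (15,12,c); (16,10,c); (16,11,c); (16,12,c); (20,2,c); (20,17,c); (20,19,c); (21,4,c); (21,17,c); (21,18,c); (22,6,c); (22,18,c); (22,19,c); (23,17,c); (23,18,c); (23,19,c)
final:
nodes: 0:vx, 2:vx, 4:vx, 5:vx, 6:vx, 9:tri, 10:vx, 11:vx, 12:vx, 13:tri, 14:tri, 15:tri, 16:tri, 17:vx, 18:vx, 19:vx, 20:tri, 21:tri, 22:tri, 23:tri
edges: (9,0,c); (9,2,c); (9,5,c); (13,2,c); (13,10,c); (13,12,c); (14,5,c); (14,10,c); (14,11,c); (15,6,c); (15,11,c); (15,12,c); (16,10,c); (16,11,c); (16,12,c); (20,2,c); (20,17,c); (20,19,c); (21,4,c); (21,17,c); (21,18,c); (22,6,c); (22,18,c); (22,19,c); (23,17,c); (23,18,c); (23,19,c)


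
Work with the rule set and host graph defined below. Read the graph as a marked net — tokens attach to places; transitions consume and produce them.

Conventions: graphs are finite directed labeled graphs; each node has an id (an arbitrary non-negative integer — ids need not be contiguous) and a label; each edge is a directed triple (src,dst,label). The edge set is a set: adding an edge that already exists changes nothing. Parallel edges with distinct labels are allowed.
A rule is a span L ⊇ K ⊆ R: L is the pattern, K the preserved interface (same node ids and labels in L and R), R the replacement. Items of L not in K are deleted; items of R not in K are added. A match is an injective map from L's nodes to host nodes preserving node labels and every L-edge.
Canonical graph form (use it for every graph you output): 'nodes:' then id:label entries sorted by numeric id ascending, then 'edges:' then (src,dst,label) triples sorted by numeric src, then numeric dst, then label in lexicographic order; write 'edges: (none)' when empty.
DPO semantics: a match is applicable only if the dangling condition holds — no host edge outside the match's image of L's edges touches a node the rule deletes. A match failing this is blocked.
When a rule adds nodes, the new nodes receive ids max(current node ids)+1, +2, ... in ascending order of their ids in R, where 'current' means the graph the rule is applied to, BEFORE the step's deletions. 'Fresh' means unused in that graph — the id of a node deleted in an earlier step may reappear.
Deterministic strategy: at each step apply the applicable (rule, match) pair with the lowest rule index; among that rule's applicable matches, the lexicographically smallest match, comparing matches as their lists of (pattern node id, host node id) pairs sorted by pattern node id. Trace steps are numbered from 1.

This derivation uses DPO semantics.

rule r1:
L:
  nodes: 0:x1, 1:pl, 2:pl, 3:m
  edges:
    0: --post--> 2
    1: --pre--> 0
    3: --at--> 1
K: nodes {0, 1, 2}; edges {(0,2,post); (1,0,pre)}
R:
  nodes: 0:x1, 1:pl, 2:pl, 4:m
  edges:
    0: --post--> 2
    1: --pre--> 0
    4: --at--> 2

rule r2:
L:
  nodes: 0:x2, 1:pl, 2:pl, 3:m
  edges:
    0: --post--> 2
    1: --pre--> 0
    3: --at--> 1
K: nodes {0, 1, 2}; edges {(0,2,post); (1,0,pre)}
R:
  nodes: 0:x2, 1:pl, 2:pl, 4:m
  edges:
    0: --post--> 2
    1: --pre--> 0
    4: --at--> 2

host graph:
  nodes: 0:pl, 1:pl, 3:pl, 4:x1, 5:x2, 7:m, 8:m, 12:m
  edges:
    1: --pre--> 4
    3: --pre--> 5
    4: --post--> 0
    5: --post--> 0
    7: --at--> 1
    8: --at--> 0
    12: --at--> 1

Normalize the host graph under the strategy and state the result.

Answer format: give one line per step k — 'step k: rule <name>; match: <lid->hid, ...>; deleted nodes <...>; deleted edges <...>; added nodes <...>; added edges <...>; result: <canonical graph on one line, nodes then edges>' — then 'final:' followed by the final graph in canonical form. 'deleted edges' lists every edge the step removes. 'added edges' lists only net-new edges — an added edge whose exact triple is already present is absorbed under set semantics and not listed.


step 1: rule r1; match: 0->4, 1->1, 2->0, 3->7; deleted nodes 7; deleted edges (7,1,at); added nodes 13; added edges (13,0,at); result: nodes: 0:pl, 1:pl, 3:pl, 4:x1, 5:x2, 8:m, 12:m, 13:m edges: (1,4,pre); (3,5,pre); (4,0,post); (5,0,post); (8,0,at); (12,1,at); (13,0,at)
step 2: rule r1; match: 0->4, 1->1, 2->0, 3->12; deleted nodes 12; deleted edges (12,1,at); added nodes 14; added edges (14,0,at); result: nodes: 0:pl, 1:pl, 3:pl, 4:x1, 5:x2, 8:m, 13:m, 14:m edges: (1,4,pre); (3,5,pre); (4,0,post); (5,0,post); (8,0,at); (13,0,at); (14,0,at)
final:
nodes: 0:pl, 1:pl, 3:pl, 4:x1, 5:x2, 8:m, 13:m, 14:m
edges: (1,4,pre); (3,5,pre); (4,0,post); (5,0,post); (8,0,at); (13,0,at); (14,0,at)


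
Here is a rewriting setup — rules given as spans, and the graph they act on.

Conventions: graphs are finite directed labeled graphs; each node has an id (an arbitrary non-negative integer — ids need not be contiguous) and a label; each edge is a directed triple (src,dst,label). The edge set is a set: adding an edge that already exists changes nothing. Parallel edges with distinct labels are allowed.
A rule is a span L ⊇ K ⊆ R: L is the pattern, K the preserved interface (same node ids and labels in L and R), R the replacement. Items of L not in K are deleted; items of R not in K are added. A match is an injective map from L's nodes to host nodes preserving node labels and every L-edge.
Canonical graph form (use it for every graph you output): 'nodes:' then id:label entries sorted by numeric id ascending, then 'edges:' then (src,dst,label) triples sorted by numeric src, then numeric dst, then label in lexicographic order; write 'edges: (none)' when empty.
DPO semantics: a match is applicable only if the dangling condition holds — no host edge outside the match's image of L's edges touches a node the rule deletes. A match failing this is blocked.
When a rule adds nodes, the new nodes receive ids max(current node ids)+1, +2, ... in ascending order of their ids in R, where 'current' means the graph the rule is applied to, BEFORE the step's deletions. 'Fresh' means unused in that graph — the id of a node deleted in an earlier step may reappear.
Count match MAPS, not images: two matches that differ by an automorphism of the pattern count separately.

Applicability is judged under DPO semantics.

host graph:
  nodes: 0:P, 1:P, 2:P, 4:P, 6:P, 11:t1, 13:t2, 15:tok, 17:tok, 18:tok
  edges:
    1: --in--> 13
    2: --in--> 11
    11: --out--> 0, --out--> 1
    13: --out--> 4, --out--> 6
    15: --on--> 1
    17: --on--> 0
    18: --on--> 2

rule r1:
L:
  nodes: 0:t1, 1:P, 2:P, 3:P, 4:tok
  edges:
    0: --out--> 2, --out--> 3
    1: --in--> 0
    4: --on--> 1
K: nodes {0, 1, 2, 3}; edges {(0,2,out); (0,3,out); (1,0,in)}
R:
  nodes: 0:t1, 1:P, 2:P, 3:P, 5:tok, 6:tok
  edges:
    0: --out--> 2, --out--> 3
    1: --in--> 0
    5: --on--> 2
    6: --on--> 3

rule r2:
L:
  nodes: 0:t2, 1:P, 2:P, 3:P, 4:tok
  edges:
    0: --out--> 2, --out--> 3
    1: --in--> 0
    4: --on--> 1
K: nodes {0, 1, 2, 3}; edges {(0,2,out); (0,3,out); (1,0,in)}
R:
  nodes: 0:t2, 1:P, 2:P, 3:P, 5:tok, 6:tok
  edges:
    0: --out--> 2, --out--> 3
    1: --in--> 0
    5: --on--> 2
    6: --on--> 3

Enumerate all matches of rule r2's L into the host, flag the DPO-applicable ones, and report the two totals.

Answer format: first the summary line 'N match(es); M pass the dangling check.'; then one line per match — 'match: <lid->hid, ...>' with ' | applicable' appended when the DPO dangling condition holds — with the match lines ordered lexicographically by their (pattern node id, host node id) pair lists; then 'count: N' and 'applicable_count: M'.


2 match(es); 2 pass the dangling check.
match: 0->13, 1->1, 2->4, 3->6, 4->15 | applicable
match: 0->13, 1->1, 2->6, 3->4, 4->15 | applicable
count: 2
applicable_count: 2


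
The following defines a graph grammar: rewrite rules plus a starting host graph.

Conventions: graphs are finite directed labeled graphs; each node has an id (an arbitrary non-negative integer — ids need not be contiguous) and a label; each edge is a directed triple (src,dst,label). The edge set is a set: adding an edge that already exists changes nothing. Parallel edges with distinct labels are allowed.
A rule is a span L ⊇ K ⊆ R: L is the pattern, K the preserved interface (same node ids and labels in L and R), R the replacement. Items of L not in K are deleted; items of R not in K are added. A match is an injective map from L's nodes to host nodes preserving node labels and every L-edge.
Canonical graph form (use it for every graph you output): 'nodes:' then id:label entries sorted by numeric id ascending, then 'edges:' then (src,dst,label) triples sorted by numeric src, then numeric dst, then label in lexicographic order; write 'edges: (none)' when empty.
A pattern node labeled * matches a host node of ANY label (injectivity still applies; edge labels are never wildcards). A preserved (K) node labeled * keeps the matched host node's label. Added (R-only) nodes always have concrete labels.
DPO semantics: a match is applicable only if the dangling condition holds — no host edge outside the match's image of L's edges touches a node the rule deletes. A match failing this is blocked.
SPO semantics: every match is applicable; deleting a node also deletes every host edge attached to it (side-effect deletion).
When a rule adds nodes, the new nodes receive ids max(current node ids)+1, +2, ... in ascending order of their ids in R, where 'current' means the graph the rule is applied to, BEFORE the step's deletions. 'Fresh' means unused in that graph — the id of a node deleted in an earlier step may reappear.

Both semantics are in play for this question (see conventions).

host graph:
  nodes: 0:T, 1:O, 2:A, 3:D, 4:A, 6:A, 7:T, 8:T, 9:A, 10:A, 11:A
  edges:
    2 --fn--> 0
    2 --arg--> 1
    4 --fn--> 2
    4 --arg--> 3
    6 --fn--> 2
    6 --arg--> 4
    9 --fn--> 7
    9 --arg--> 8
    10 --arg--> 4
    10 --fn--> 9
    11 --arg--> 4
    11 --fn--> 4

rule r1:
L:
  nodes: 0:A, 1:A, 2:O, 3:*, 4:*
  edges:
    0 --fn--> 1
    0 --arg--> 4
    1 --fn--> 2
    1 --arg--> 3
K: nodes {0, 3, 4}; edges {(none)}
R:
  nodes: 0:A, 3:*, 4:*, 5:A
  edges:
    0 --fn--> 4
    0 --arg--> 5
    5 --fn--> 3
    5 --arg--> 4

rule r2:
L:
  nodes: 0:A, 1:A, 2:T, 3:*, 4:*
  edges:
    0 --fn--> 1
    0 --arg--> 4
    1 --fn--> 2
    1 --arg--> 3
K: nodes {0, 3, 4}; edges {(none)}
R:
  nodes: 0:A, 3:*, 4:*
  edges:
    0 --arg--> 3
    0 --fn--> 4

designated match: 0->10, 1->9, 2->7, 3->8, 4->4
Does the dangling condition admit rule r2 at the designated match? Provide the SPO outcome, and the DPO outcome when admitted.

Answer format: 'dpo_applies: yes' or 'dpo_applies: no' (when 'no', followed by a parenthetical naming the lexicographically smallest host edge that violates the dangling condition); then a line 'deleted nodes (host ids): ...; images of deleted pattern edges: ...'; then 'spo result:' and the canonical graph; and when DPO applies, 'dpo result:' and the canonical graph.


dpo_applies: yes
deleted nodes (host ids): 7, 9; images of deleted pattern edges: (9,7,fn); (9,8,arg); (10,4,arg); (10,9,fn)
spo result:
nodes: 0:T, 1:O, 2:A, 3:D, 4:A, 6:A, 8:T, 10:A, 11:A
edges: (2,0,fn); (2,1,arg); (4,2,fn); (4,3,arg); (6,2,fn); (6,4,arg); (10,4,fn); (10,8,arg); (11,4,arg); (11,4,fn)
dpo result:
nodes: 0:T, 1:O, 2:A, 3:D, 4:A, 6:A, 8:T, 10:A, 11:A
edges: (2,0,fn); (2,1,arg); (4,2,fn); (4,3,arg); (6,2,fn); (6,4,arg); (10,4,fn); (10,8,arg); (11,4,arg); (11,4,fn)


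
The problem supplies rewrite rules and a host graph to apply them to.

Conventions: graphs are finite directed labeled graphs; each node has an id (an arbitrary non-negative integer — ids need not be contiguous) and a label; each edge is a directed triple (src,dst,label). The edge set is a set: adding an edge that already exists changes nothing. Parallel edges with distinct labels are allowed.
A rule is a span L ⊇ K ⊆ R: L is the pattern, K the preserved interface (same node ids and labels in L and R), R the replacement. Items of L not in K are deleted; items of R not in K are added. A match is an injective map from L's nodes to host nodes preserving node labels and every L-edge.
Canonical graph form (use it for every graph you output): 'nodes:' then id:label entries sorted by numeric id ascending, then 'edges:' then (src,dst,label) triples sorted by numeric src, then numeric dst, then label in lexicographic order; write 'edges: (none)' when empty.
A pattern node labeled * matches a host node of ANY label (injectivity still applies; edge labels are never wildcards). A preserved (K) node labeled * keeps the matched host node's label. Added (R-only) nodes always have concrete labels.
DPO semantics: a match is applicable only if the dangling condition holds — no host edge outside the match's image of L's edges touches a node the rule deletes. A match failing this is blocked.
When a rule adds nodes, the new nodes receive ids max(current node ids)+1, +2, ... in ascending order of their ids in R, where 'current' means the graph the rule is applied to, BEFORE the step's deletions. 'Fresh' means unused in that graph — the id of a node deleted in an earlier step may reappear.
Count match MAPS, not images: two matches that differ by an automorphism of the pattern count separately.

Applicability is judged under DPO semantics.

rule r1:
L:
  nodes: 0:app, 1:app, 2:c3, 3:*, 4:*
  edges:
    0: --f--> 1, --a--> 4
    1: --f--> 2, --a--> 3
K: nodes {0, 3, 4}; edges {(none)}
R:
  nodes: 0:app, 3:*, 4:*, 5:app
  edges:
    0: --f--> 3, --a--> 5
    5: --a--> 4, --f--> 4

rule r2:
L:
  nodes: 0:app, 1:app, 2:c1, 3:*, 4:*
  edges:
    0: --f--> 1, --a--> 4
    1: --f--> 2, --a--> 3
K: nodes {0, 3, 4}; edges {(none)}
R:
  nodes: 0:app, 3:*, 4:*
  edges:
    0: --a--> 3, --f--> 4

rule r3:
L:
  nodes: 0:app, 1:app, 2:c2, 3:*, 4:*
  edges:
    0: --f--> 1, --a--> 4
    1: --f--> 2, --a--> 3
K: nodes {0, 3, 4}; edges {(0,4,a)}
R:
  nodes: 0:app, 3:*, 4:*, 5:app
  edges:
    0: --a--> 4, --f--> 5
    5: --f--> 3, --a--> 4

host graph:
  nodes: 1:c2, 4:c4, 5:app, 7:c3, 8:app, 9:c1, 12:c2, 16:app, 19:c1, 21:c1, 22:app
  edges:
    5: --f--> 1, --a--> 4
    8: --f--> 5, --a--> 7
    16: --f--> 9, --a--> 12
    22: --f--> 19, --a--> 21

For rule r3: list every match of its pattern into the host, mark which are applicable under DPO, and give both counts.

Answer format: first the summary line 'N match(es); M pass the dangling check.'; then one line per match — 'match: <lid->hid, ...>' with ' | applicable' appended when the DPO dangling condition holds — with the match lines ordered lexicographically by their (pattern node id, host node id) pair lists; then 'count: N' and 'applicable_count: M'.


1 match(es); 1 pass the dangling check.
match: 0->8, 1->5, 2->1, 3->4, 4->7 | applicable
count: 1
applicable_count: 1


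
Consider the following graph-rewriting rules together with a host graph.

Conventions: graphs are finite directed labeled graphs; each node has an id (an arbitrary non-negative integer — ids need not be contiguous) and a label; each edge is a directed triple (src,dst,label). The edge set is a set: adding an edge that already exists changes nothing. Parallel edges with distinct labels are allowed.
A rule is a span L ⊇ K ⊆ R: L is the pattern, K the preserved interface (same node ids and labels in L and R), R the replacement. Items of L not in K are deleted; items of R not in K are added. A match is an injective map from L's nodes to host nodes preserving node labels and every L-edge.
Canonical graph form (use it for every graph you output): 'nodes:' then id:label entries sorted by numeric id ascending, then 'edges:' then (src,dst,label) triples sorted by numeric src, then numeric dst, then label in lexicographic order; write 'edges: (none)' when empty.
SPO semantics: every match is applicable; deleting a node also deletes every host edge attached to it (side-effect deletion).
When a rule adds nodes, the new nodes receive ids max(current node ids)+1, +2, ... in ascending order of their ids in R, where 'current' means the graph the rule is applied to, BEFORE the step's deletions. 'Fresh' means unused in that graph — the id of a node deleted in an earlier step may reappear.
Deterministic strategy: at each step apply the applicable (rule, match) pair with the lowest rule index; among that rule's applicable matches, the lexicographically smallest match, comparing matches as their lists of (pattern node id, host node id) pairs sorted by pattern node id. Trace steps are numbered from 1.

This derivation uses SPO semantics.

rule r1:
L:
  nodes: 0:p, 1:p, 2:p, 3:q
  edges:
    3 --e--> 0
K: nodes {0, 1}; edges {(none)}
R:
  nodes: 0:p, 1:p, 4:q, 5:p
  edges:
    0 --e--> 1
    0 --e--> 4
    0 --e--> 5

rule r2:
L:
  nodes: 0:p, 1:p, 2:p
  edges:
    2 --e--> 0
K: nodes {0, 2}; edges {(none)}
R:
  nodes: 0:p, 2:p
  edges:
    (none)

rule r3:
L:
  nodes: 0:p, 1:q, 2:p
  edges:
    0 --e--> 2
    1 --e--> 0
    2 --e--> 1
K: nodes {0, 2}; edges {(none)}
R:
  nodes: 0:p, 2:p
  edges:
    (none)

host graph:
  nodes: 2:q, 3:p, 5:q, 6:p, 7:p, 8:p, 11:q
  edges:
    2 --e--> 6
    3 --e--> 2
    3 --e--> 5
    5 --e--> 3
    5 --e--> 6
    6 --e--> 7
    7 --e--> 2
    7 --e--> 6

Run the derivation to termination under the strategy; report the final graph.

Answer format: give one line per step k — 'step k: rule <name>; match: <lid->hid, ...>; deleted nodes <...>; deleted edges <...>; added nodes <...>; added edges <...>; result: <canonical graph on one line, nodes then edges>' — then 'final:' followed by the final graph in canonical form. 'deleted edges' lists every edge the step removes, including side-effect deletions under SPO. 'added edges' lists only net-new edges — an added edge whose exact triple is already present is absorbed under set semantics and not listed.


step 1: rule r1; match: 0->3, 1->6, 2->7, 3->5; deleted nodes 5, 7; deleted edges (3,5,e); (5,3,e); (5,6,e); (6,7,e); (7,2,e); (7,6,e); added nodes 12, 13; added edges (3,6,e); (3,12,e); (3,13,e); result: nodes: 2:q, 3:p, 6:p, 8:p, 11:q, 12:q, 13:p edges: (2,6,e); (3,2,e); (3,6,e); (3,12,e); (3,13,e)
step 2: rule r1; match: 0->6, 1->3, 2->8, 3->2; deleted nodes 2, 8; deleted edges (2,6,e); (3,2,e); added nodes 14, 15; added edges (6,3,e); (6,14,e); (6,15,e); result: nodes: 3:p, 6:p, 11:q, 12:q, 13:p, 14:q, 15:p edges: (3,6,e); (3,12,e); (3,13,e); (6,3,e); (6,14,e); (6,15,e)
step 3: rule r2; match: 0->3, 1->13, 2->6; deleted nodes 13; deleted edges (3,13,e); (6,3,e); added nodes (none); added edges (none); result: nodes: 3:p, 6:p, 11:q, 12:q, 14:q, 15:p edges: (3,6,e); (3,12,e); (6,14,e); (6,15,e)
step 4: rule r2; match: 0->6, 1->15, 2->3; deleted nodes 15; deleted edges (3,6,e); (6,15,e); added nodes (none); added edges (none); result: nodes: 3:p, 6:p, 11:q, 12:q, 14:q edges: (3,12,e); (6,14,e)
final:
nodes: 3:p, 6:p, 11:q, 12:q, 14:q
edges: (3,12,e); (6,14,e)


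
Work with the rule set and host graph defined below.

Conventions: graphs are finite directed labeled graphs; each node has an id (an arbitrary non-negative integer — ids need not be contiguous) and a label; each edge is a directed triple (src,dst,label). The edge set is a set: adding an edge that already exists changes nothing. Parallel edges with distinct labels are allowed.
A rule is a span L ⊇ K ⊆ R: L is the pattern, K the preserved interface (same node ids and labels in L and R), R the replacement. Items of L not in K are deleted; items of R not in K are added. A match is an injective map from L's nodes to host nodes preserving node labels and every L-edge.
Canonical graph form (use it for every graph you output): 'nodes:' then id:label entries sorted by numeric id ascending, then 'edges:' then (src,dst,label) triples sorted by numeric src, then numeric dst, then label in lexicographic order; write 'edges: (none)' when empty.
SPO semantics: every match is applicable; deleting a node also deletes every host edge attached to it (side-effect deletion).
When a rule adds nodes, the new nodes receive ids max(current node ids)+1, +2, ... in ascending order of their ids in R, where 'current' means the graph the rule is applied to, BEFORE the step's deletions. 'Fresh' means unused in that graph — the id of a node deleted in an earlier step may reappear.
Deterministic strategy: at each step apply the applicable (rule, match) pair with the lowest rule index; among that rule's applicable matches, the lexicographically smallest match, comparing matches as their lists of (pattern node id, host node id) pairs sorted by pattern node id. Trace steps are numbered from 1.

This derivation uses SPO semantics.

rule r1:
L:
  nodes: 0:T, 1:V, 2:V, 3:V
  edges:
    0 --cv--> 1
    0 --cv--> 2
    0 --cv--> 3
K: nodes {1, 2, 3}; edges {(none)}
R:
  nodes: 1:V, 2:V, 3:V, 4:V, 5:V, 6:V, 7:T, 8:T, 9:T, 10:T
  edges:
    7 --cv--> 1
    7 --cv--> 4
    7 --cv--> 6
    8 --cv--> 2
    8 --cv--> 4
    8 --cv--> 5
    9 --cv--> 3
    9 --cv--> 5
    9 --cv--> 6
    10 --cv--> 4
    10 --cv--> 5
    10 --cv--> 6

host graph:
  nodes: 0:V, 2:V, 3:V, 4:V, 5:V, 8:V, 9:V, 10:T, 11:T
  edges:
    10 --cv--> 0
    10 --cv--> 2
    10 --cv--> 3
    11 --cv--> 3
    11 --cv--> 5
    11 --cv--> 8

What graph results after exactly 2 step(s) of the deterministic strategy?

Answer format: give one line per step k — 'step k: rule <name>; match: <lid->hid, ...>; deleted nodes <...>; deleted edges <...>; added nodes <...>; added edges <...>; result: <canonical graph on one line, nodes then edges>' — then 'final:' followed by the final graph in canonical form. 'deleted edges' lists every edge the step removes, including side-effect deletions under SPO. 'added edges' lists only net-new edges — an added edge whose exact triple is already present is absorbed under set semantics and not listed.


step 1: rule r1; match: 0->10, 1->0, 2->2, 3->3; deleted nodes 10; deleted edges (10,0,cv); (10,2,cv); (10,3,cv); added nodes 12, 13, 14, 15, 16, 17, 18; added edges (15,0,cv); (15,12,cv); (15,14,cv); (16,2,cv); (16,12,cv); (16,13,cv); (17,3,cv); (17,13,cv); (17,14,cv); (18,12,cv); (18,13,cv); (18,14,cv); result: nodes: 0:V, 2:V, 3:V, 4:V, 5:V, 8:V, 9:V, 11:T, 12:V, 13:V, 14:V, 15:T, 16:T, 17:T, 18:T edges: (11,3,cv); (11,5,cv); (11,8,cv); (15,0,cv); (15,12,cv); (15,14,cv); (16,2,cv); (16,12,cv); (16,13,cv); (17,3,cv); (17,13,cv); (17,14,cv); (18,12,cv); (18,13,cv); (18,14,cv)
step 2: rule r1; match: 0->11, 1->3, 2->5, 3->8; deleted nodes 11; deleted edges (11,3,cv); (11,5,cv); (11,8,cv); added nodes 19, 20, 21, 22, 23, 24, 25; added edges (22,3,cv); (22,19,cv); (22,21,cv); (23,5,cv); (23,19,cv); (23,20,cv); (24,8,cv); (24,20,cv); (24,21,cv); (25,19,cv); (25,20,cv); (25,21,cv); result: nodes: 0:V, 2:V, 3:V, 4:V, 5:V, 8:V, 9:V, 12:V, 13:V, 14:V, 15:T, 16:T, 17:T, 18:T, 19:V, 20:V, 21:V, 22:T, 23:T, 24:T, 25:T edges: (15,0,cv); (15,12,cv); (15,14,cv); (16,2,cv); (16,12,cv); (16,13,cv); (17,3,cv); (17,13,cv); (17,14,cv); (18,12,cv); (18,13,cv); (18,14,cv); (22,3,cv); (22,19,cv); (22,21,cv); (23,5,cv); (23,19,cv); (23,20,cv); (24,8,cv); (24,20,cv); (24,21,cv); (25,19,cv); (25,20,cv); (25,21,cv)
final:
nodes: 0:V, 2:V, 3:V, 4:V, 5:V, 8:V, 9:V, 12:V, 13:V, 14:V, 15:T, 16:T, 17:T, 18:T, 19:V, 20:V, 21:V, 22:T, 23:T, 24:T, 25:T
edges: (15,0,cv); (15,12,cv); (15,14,cv); (16,2,cv); (16,12,cv); (16,13,cv); (17,3,cv); (17,13,cv); (17,14,cv); (18,12,cv); (18,13,cv); (18,14,cv); (22,3,cv); (22,19,cv); (22,21,cv); (23,5,cv); (23,19,cv); (23,20,cv); (24,8,cv); (24,20,cv); (24,21,cv); (25,19,cv); (25,20,cv); (25,21,cv)


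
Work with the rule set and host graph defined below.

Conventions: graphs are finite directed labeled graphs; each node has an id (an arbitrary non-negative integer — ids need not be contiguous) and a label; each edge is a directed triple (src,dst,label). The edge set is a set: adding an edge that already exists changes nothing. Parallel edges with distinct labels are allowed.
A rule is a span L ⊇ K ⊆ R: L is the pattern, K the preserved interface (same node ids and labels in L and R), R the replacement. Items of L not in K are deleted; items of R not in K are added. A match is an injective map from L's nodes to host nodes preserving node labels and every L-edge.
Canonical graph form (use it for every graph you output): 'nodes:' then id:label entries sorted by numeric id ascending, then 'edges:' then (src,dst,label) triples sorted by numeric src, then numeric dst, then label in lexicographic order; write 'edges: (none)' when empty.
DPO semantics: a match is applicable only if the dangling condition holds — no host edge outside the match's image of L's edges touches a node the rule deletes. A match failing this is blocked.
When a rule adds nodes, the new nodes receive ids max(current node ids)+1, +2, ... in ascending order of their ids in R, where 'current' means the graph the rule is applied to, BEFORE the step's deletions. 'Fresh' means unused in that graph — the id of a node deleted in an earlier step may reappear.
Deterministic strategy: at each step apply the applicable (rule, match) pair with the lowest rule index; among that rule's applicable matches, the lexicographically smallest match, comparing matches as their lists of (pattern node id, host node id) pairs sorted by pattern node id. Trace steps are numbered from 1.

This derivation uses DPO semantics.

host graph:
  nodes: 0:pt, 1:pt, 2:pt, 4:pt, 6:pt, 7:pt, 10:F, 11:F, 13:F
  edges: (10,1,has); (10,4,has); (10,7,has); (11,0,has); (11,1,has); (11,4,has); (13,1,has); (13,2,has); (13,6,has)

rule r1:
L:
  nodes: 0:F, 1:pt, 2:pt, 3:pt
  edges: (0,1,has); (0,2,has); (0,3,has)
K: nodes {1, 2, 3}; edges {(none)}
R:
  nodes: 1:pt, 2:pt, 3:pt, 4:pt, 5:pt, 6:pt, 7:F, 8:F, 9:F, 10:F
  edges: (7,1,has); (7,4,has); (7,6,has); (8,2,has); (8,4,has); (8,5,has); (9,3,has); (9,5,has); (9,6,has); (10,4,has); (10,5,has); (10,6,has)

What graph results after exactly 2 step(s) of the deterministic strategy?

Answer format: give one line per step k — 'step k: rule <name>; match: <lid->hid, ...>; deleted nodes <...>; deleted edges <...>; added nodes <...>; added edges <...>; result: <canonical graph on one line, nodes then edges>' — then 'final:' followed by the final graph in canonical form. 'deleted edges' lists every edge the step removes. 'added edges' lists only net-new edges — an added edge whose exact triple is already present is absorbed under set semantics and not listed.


step 1: rule r1; match: 0->10, 1->1, 2->4, 3->7; deleted nodes 10; deleted edges (10,1,has); (10,4,has); (10,7,has); added nodes 14, 15, 16, 17, 18, 19, 20; added edges (17,1,has); (17,14,has); (17,16,has); (18,4,has); (18,14,has); (18,15,has); (19,7,has); (19,15,has); (19,16,has); (20,14,has); (20,15,has); (20,16,has); result: nodes: 0:pt, 1:pt, 2:pt, 4:pt, 6:pt, 7:pt, 11:F, 13:F, 14:pt, 15:pt, 16:pt, 17:F, 18:F, 19:F, 20:F edges: (11,0,has); (11,1,has); (11,4,has); (13,1,has); (13,2,has); (13,6,has); (17,1,has); (17,14,has); (17,16,has); (18,4,has); (18,14,has); (18,15,has); (19,7,has); (19,15,has); (19,16,has); (20,14,has); (20,15,has); (20,16,has)
step 2: rule r1; match: 0->11, 1->0, 2->1, 3->4; deleted nodes 11; deleted edges (11,0,has); (11,1,has); (11,4,has); added nodes 21, 22, 23, 24, 25, 26, 27; added edges (24,0,has); (24,21,has); (24,23,has); (25,1,has); (25,21,has); (25,22,has); (26,4,has); (26,22,has); (26,23,has); (27,21,has); (27,22,has); (27,23,has); result: nodes: 0:pt, 1:pt, 2:pt, 4:pt, 6:pt, 7:pt, 13:F, 14:pt, 15:pt, 16:pt, 17:F, 18:F, 19:F, 20:F, 21:pt, 22:pt, 23:pt, 24:F, 25:F, 26:F, 27:F edges: (13,1,has); (13,2,has); (13,6,has); (17,1,has); (17,14,has); (17,16,has); (18,4,has); (18,14,has); (18,15,has); (19,7,has); (19,15,has); (19,16,has); (20,14,has); (20,15,has); (20,16,has); (24,0,has); (24,21,has); (24,23,has); (25,1,has); (25,21,has); (25,22,has); (26,4,has); (26,22,has); (26,23,has); (27,21,has); (27,22,has); (27,23,has)
final:
nodes: 0:pt, 1:pt, 2:pt, 4:pt, 6:pt, 7:pt, 13:F, 14:pt, 15:pt, 16:pt, 17:F, 18:F, 19:F, 20:F, 21:pt, 22:pt, 23:pt, 24:F, 25:F, 26:F, 27:F
edges: (13,1,has); (13,2,has); (13,6,has); (17,1,has); (17,14,has); (17,16,has); (18,4,has); (18,14,has); (18,15,has); (19,7,has); (19,15,has); (19,16,has); (20,14,has); (20,15,has); (20,16,has); (24,0,has); (24,21,has); (24,23,has); (25,1,has); (25,21,has); (25,22,has); (26,4,has); (26,22,has); (26,23,has); (27,21,has); (27,22,has); (27,23,has)
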